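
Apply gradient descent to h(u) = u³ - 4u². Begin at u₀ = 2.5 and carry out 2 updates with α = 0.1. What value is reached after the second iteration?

2.6578125

h′(u) = 3u² - 8u
Step 1: h′(2.5) = -1.25; u₁ = 2.5 − 0.1·(-1.25) = 2.625
Step 2: h′(2.625) = -0.328125; u₂ = 2.625 − 0.1·(-0.328125) = 2.6578125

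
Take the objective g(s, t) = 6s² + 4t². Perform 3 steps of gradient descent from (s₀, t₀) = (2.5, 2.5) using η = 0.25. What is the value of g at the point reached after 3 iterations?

2425

∇g = (12s, 8t)
Step 1: at (2.5, 2.5), ∇g = (30, 20) → (2.5, 2.5) − 0.25·(30, 20) = (-5, -2.5)
Step 2: at (-5, -2.5), ∇g = (-60, -20) → (-5, -2.5) − 0.25·(-60, -20) = (10, 2.5)
Step 3: at (10, 2.5), ∇g = (120, 20) → (10, 2.5) − 0.25·(120, 20) = (-20, -2.5)
g(-20, -2.5) = 2425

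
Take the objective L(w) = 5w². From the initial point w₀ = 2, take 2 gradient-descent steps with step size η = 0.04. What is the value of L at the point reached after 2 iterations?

2.592

L′(w) = 10w
w₁ = 2 − 0.04·20 = 1.2
w₂ = 1.2 − 0.04·12 = 0.72
L(0.72) = 2.592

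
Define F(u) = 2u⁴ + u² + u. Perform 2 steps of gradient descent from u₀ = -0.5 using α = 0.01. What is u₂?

F′(u) = 8u³ + 2u + 1
Step 1: F′(-0.5) = -1; u₁ = -0.5 − 0.01·(-1) = -0.49
Step 2: F′(-0.49) = -0.921192; u₂ = -0.49 − 0.01·(-0.921192) = -0.48078808

-0.48078808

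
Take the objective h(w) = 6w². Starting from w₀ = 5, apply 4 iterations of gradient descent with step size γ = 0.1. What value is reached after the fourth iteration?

0.008

h′(w) = 12w
Step 1: h′(5) = 60; w₁ = 5 − 0.1·60 = -1
Step 2: h′(-1) = -12; w₂ = -1 − 0.1·(-12) = 0.2
Step 3: h′(0.2) = 2.4; w₃ = 0.2 − 0.1·2.4 = -0.04
Step 4: h′(-0.04) = -0.48; w₄ = -0.04 − 0.1·(-0.48) = 0.008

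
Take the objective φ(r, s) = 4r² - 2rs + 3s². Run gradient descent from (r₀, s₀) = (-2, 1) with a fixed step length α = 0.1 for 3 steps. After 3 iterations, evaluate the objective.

∇φ = (8r - 2s, -2r + 6s)
(r₁, s₁) = (-2, 1) − 0.1·(-18, 10) = (-0.2, 0)
(r₂, s₂) = (-0.2, 0) − 0.1·(-1.6, 0.4) = (-0.04, -0.04)
(r₃, s₃) = (-0.04, -0.04) − 0.1·(-0.24, -0.16) = (-0.016, -0.024)
φ(-0.016, -0.024) = 0.001984

0.001984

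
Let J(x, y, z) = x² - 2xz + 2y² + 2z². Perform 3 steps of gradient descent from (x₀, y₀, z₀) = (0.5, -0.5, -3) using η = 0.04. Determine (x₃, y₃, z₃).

(-0.161568, -0.296352, -1.734784)

∇J = (2x - 2z, 4y, -2x + 4z)
(x₁, y₁, z₁) = (0.5, -0.5, -3) − 0.04·(7, -2, -13) = (0.22, -0.42, -2.48)
(x₂, y₂, z₂) = (0.22, -0.42, -2.48) − 0.04·(5.4, -1.68, -10.36) = (0.004, -0.3528, -2.0656)
(x₃, y₃, z₃) = (0.004, -0.3528, -2.0656) − 0.04·(4.1392, -1.4112, -8.2704) = (-0.161568, -0.296352, -1.734784)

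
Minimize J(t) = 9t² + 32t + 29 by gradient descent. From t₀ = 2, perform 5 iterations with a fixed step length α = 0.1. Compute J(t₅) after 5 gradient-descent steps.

J′(t) = 18t + 32
t₁ = 2 − 0.1·68 = -4.8
t₂ = -4.8 − 0.1·(-54.4) = 0.64
t₃ = 0.64 − 0.1·43.52 = -3.712
t₄ = -3.712 − 0.1·(-34.816) = -0.2304
t₅ = -0.2304 − 0.1·27.8528 = -3.01568
J(-3.01568) = 14.3471727616

14.3471727616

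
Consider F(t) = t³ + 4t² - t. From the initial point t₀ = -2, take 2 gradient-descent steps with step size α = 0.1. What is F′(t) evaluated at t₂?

F′(t) = 3t² + 8t - 1
t₁ = -2 − 0.1·(-5) = -1.5
t₂ = -1.5 − 0.1·(-6.25) = -0.875
F′(t) at (-0.875) = -5.703125

-5.703125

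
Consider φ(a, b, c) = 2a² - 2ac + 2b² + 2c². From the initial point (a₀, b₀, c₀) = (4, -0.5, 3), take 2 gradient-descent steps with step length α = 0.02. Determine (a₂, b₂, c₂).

(3.6128, -0.4232, 2.8384)

∇φ = (4a - 2c, 4b, -2a + 4c)
(a₁, b₁, c₁) = (4, -0.5, 3) − 0.02·(10, -2, 4) = (3.8, -0.46, 2.92)
(a₂, b₂, c₂) = (3.8, -0.46, 2.92) − 0.02·(9.36, -1.84, 4.08) = (3.6128, -0.4232, 2.8384)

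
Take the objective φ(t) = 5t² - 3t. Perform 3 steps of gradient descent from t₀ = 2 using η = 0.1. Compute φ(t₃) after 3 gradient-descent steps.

φ′(t) = 10t - 3
Step 1: φ′(2) = 17; t₁ = 2 − 0.1·17 = 0.3
Step 2: φ′(0.3) = 0; t₂ = 0.3 − 0.1·0 = 0.3
Step 3: φ′(0.3) = 0; t₃ = 0.3 − 0.1·0 = 0.3
φ(0.3) = -0.45

-0.45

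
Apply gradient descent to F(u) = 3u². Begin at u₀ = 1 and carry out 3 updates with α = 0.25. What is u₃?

F′(u) = 6u
u₁ = 1 − 0.25·6 = -0.5
u₂ = -0.5 − 0.25·(-3) = 0.25
u₃ = 0.25 − 0.25·1.5 = -0.125

-0.125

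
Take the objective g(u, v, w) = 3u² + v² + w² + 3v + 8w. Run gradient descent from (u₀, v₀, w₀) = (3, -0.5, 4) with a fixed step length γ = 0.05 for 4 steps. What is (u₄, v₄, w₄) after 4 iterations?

∇g = (6u, 2v + 3, 2w + 8)
(u₁, v₁, w₁) = (3, -0.5, 4) − 0.05·(18, 2, 16) = (2.1, -0.6, 3.2)
(u₂, v₂, w₂) = (2.1, -0.6, 3.2) − 0.05·(12.6, 1.8, 14.4) = (1.47, -0.69, 2.48)
(u₃, v₃, w₃) = (1.47, -0.69, 2.48) − 0.05·(8.82, 1.62, 12.96) = (1.029, -0.771, 1.832)
(u₄, v₄, w₄) = (1.029, -0.771, 1.832) − 0.05·(6.174, 1.458, 11.664) = (0.7203, -0.8439, 1.2488)

(0.7203, -0.8439, 1.2488)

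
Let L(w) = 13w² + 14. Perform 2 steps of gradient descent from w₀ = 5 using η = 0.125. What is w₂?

25.3125

L′(w) = 26w
w₁ = 5 − 0.125·130 = -11.25
w₂ = -11.25 − 0.125·(-292.5) = 25.3125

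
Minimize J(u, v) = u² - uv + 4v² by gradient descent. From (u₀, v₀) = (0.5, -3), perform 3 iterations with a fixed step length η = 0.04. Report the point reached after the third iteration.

(0.15904, -0.91552)

∇J = (2u - v, -u + 8v)
Step 1: at (0.5, -3), ∇J = (4, -24.5) → (0.5, -3) − 0.04·(4, -24.5) = (0.34, -2.02)
Step 2: at (0.34, -2.02), ∇J = (2.7, -16.5) → (0.34, -2.02) − 0.04·(2.7, -16.5) = (0.232, -1.36)
Step 3: at (0.232, -1.36), ∇J = (1.824, -11.112) → (0.232, -1.36) − 0.04·(1.824, -11.112) = (0.15904, -0.91552)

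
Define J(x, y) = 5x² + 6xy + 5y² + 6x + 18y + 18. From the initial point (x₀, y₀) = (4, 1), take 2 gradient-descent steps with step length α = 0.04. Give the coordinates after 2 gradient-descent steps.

(1.1712, -1.8288)

∇J = (10x + 6y + 6, 6x + 10y + 18)
Step 1: at (4, 1), ∇J = (52, 52) → (4, 1) − 0.04·(52, 52) = (1.92, -1.08)
Step 2: at (1.92, -1.08), ∇J = (18.72, 18.72) → (1.92, -1.08) − 0.04·(18.72, 18.72) = (1.1712, -1.8288)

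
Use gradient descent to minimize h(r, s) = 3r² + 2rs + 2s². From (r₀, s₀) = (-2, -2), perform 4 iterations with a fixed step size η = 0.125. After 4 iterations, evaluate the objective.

∇h = (6r + 2s, 2r + 4s)
Step 1: at (-2, -2), ∇h = (-16, -12) → (-2, -2) − 0.125·(-16, -12) = (0, -0.5)
Step 2: at (0, -0.5), ∇h = (-1, -2) → (0, -0.5) − 0.125·(-1, -2) = (0.125, -0.25)
Step 3: at (0.125, -0.25), ∇h = (0.25, -0.75) → (0.125, -0.25) − 0.125·(0.25, -0.75) = (0.09375, -0.15625)
Step 4: at (0.09375, -0.15625), ∇h = (0.25, -0.4375) → (0.09375, -0.15625) − 0.125·(0.25, -0.4375) = (0.0625, -0.1015625)
h(0.0625, -0.1015625) = 0.0196533203125

0.0196533203125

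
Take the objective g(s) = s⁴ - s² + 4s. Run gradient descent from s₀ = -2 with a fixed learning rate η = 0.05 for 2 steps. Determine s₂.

g′(s) = 4s³ - 2s + 4
s₁ = -2 − 0.05·(-24) = -0.8
s₂ = -0.8 − 0.05·3.552 = -0.9776

-0.9776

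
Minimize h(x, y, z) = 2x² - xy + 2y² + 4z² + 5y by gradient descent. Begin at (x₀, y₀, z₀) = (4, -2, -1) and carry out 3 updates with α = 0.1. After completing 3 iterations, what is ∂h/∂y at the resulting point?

∇h = (4x - y, -x + 4y + 5, 8z)
Step 1: at (4, -2, -1), ∇h = (18, -7, -8) → (4, -2, -1) − 0.1·(18, -7, -8) = (2.2, -1.3, -0.2)
Step 2: at (2.2, -1.3, -0.2), ∇h = (10.1, -2.4, -1.6) → (2.2, -1.3, -0.2) − 0.1·(10.1, -2.4, -1.6) = (1.19, -1.06, -0.04)
Step 3: at (1.19, -1.06, -0.04), ∇h = (5.82, -0.43, -0.32) → (1.19, -1.06, -0.04) − 0.1·(5.82, -0.43, -0.32) = (0.608, -1.017, -0.008)
∂h/∂y at (0.608, -1.017, -0.008) = 0.324

0.324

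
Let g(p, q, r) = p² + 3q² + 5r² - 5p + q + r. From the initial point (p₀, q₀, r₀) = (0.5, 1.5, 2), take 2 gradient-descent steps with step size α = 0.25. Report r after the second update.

∇g = (2p - 5, 6q + 1, 10r + 1)
Step 1: at (0.5, 1.5, 2), ∇g = (-4, 10, 21) → (0.5, 1.5, 2) − 0.25·(-4, 10, 21) = (1.5, -1, -3.25)
Step 2: at (1.5, -1, -3.25), ∇g = (-2, -5, -31.5) → (1.5, -1, -3.25) − 0.25·(-2, -5, -31.5) = (2, 0.25, 4.625)
r = 4.625

4.625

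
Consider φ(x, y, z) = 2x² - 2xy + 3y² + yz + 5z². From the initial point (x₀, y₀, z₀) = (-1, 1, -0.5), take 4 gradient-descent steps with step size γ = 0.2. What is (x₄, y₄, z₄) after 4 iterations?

(-0.016, -0.0192, -0.1664)

∇φ = (4x - 2y, -2x + 6y + z, y + 10z)
(x₁, y₁, z₁) = (-1, 1, -0.5) − 0.2·(-6, 7.5, -4) = (0.2, -0.5, 0.3)
(x₂, y₂, z₂) = (0.2, -0.5, 0.3) − 0.2·(1.8, -3.1, 2.5) = (-0.16, 0.12, -0.2)
(x₃, y₃, z₃) = (-0.16, 0.12, -0.2) − 0.2·(-0.88, 0.84, -1.88) = (0.016, -0.048, 0.176)
(x₄, y₄, z₄) = (0.016, -0.048, 0.176) − 0.2·(0.16, -0.144, 1.712) = (-0.016, -0.0192, -0.1664)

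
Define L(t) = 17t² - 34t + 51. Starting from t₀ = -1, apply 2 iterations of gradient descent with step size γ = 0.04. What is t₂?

L′(t) = 34t - 34
Step 1: L′(-1) = -68; t₁ = -1 − 0.04·(-68) = 1.72
Step 2: L′(1.72) = 24.48; t₂ = 1.72 − 0.04·24.48 = 0.7408

0.7408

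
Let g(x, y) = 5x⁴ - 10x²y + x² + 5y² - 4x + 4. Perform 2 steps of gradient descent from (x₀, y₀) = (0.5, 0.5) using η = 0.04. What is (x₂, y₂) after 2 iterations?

(0.7542016, 0.44736)

∇g = (20x³ - 20xy + 2x - 4, -10x² + 10y)
(x₁, y₁) = (0.5, 0.5) − 0.04·(-5.5, 2.5) = (0.72, 0.4)
(x₂, y₂) = (0.72, 0.4) − 0.04·(-0.85504, -1.184) = (0.7542016, 0.44736)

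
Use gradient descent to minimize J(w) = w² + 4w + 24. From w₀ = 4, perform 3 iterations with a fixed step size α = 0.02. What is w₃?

3.308416

J′(w) = 2w + 4
w₁ = 4 − 0.02·12 = 3.76
w₂ = 3.76 − 0.02·11.52 = 3.5296
w₃ = 3.5296 − 0.02·11.0592 = 3.308416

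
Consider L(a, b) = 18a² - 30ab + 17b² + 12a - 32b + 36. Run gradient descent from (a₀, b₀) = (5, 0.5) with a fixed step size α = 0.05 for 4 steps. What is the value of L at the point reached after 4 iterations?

296559.4120651825

∇L = (36a - 30b + 12, -30a + 34b - 32)
Step 1: at (5, 0.5), ∇L = (177, -165) → (5, 0.5) − 0.05·(177, -165) = (-3.85, 8.75)
Step 2: at (-3.85, 8.75), ∇L = (-389.1, 381) → (-3.85, 8.75) − 0.05·(-389.1, 381) = (15.605, -10.3)
Step 3: at (15.605, -10.3), ∇L = (882.78, -850.35) → (15.605, -10.3) − 0.05·(882.78, -850.35) = (-28.534, 32.2175)
Step 4: at (-28.534, 32.2175), ∇L = (-1981.749, 1919.415) → (-28.534, 32.2175) − 0.05·(-1981.749, 1919.415) = (70.55345, -63.75325)
L(70.55345, -63.75325) = 296559.4120651825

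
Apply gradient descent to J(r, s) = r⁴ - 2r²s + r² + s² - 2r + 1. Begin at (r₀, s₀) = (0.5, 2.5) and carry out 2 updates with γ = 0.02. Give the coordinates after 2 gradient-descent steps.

∇J = (4r³ - 4rs + 2r - 2, -2r² + 2s)
(r₁, s₁) = (0.5, 2.5) − 0.02·(-5.5, 4.5) = (0.61, 2.41)
(r₂, s₂) = (0.61, 2.41) − 0.02·(-5.752476, 4.0758) = (0.72504952, 2.328484)

(0.72504952, 2.328484)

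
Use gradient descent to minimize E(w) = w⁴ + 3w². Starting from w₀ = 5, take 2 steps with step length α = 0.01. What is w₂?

E′(w) = 4w³ + 6w
w₁ = 5 − 0.01·530 = -0.3
w₂ = -0.3 − 0.01·(-1.908) = -0.28092

-0.28092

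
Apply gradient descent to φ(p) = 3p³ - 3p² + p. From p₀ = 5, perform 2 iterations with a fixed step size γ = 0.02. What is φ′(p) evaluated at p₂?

3.759503835136

φ′(p) = 9p² - 6p + 1
p₁ = 5 − 0.02·196 = 1.08
p₂ = 1.08 − 0.02·5.0176 = 0.979648
φ′(p) at (0.979648) = 3.759503835136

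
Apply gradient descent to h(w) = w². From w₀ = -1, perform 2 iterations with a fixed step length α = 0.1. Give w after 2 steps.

-0.64

h′(w) = 2w
w₁ = -1 − 0.1·(-2) = -0.8
w₂ = -0.8 − 0.1·(-1.6) = -0.64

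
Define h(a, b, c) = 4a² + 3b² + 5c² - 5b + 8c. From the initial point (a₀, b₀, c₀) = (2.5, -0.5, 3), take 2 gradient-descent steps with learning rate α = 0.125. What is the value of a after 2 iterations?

∇h = (8a, 6b - 5, 10c + 8)
Step 1: at (2.5, -0.5, 3), ∇h = (20, -8, 38) → (2.5, -0.5, 3) − 0.125·(20, -8, 38) = (0, 0.5, -1.75)
Step 2: at (0, 0.5, -1.75), ∇h = (0, -2, -9.5) → (0, 0.5, -1.75) − 0.125·(0, -2, -9.5) = (0, 0.75, -0.5625)
a = 0

0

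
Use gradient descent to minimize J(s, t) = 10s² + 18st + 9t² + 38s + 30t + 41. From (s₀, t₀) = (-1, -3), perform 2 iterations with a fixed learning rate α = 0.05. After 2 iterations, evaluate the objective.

∇J = (20s + 18t + 38, 18s + 18t + 30)
Step 1: at (-1, -3), ∇J = (-36, -42) → (-1, -3) − 0.05·(-36, -42) = (0.8, -0.9)
Step 2: at (0.8, -0.9), ∇J = (37.8, 28.2) → (0.8, -0.9) − 0.05·(37.8, 28.2) = (-1.09, -2.31)
J(-1.09, -2.31) = 35.5081

35.5081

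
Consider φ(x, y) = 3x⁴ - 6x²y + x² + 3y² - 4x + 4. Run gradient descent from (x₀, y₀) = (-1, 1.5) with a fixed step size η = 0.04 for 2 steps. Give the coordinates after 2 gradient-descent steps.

(-0.9424, 1.2888)

∇φ = (12x³ - 12xy + 2x - 4, -6x² + 6y)
(x₁, y₁) = (-1, 1.5) − 0.04·(0, 3) = (-1, 1.38)
(x₂, y₂) = (-1, 1.38) − 0.04·(-1.44, 2.28) = (-0.9424, 1.2888)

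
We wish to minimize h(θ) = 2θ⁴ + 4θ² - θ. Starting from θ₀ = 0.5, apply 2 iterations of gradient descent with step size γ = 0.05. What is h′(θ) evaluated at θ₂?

0.837858095104

h′(θ) = 8θ³ + 8θ - 1
θ₁ = 0.5 − 0.05·4 = 0.3
θ₂ = 0.3 − 0.05·1.616 = 0.2192
h′(θ) at (0.2192) = 0.837858095104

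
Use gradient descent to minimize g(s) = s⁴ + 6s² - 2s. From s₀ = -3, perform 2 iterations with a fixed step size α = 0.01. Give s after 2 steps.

-1.18910944

g′(s) = 4s³ + 12s - 2
s₁ = -3 − 0.01·(-146) = -1.54
s₂ = -1.54 − 0.01·(-35.089056) = -1.18910944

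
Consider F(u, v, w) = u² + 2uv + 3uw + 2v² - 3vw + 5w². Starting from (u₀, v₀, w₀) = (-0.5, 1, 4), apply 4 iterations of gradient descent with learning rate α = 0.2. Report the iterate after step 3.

∇F = (2u + 2v + 3w, 2u + 4v - 3w, 3u - 3v + 10w)
Step 1: at (-0.5, 1, 4), ∇F = (13, -9, 35.5) → (-0.5, 1, 4) − 0.2·(13, -9, 35.5) = (-3.1, 2.8, -3.1)
Step 2: at (-3.1, 2.8, -3.1), ∇F = (-9.9, 14.3, -48.7) → (-3.1, 2.8, -3.1) − 0.2·(-9.9, 14.3, -48.7) = (-1.12, -0.06, 6.64)
Step 3: at (-1.12, -0.06, 6.64), ∇F = (17.56, -22.4, 63.22) → (-1.12, -0.06, 6.64) − 0.2·(17.56, -22.4, 63.22) = (-4.632, 4.42, -6.004)

(-4.632, 4.42, -6.004)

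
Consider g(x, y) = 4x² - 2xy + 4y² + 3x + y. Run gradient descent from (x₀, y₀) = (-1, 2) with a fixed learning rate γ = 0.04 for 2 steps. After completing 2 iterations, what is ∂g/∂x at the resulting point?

-2.152

∇g = (8x - 2y + 3, -2x + 8y + 1)
Step 1: at (-1, 2), ∇g = (-9, 19) → (-1, 2) − 0.04·(-9, 19) = (-0.64, 1.24)
Step 2: at (-0.64, 1.24), ∇g = (-4.6, 12.2) → (-0.64, 1.24) − 0.04·(-4.6, 12.2) = (-0.456, 0.752)
∂g/∂x at (-0.456, 0.752) = -2.152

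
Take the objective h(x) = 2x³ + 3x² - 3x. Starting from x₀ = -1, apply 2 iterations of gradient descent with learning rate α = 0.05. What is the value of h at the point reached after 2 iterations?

2.71941124928125

h′(x) = 6x² + 6x - 3
x₁ = -1 − 0.05·(-3) = -0.85
x₂ = -0.85 − 0.05·(-3.765) = -0.66175
h(-0.66175) = 2.71941124928125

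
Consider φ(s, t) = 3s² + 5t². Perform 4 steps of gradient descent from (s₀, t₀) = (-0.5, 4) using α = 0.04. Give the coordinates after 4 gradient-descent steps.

∇φ = (6s, 10t)
Step 1: at (-0.5, 4), ∇φ = (-3, 40) → (-0.5, 4) − 0.04·(-3, 40) = (-0.38, 2.4)
Step 2: at (-0.38, 2.4), ∇φ = (-2.28, 24) → (-0.38, 2.4) − 0.04·(-2.28, 24) = (-0.2888, 1.44)
Step 3: at (-0.2888, 1.44), ∇φ = (-1.7328, 14.4) → (-0.2888, 1.44) − 0.04·(-1.7328, 14.4) = (-0.219488, 0.864)
Step 4: at (-0.219488, 0.864), ∇φ = (-1.316928, 8.64) → (-0.219488, 0.864) − 0.04·(-1.316928, 8.64) = (-0.16681088, 0.5184)

(-0.16681088, 0.5184)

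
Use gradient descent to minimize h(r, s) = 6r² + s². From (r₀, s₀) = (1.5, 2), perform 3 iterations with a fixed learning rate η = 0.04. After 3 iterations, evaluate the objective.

∇h = (12r, 2s)
Step 1: at (1.5, 2), ∇h = (18, 4) → (1.5, 2) − 0.04·(18, 4) = (0.78, 1.84)
Step 2: at (0.78, 1.84), ∇h = (9.36, 3.68) → (0.78, 1.84) − 0.04·(9.36, 3.68) = (0.4056, 1.6928)
Step 3: at (0.4056, 1.6928), ∇h = (4.8672, 3.3856) → (0.4056, 1.6928) − 0.04·(4.8672, 3.3856) = (0.210912, 1.557376)
h(0.210912, 1.557376) = 2.69232323584

2.69232323584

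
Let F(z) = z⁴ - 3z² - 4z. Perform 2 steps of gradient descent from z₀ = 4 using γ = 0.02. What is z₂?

F′(z) = 4z³ - 6z - 4
Step 1: F′(4) = 228; z₁ = 4 − 0.02·228 = -0.56
Step 2: F′(-0.56) = -1.342464; z₂ = -0.56 − 0.02·(-1.342464) = -0.53315072

-0.53315072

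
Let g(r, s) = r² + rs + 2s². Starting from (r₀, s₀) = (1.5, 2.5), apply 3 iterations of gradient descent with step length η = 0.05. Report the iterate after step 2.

(1.00625, 1.47875)

∇g = (2r + s, r + 4s)
Step 1: at (1.5, 2.5), ∇g = (5.5, 11.5) → (1.5, 2.5) − 0.05·(5.5, 11.5) = (1.225, 1.925)
Step 2: at (1.225, 1.925), ∇g = (4.375, 8.925) → (1.225, 1.925) − 0.05·(4.375, 8.925) = (1.00625, 1.47875)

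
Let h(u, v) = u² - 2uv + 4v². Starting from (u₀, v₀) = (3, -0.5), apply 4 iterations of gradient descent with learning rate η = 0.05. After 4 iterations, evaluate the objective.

2.9937830425

∇h = (2u - 2v, -2u + 8v)
Step 1: at (3, -0.5), ∇h = (7, -10) → (3, -0.5) − 0.05·(7, -10) = (2.65, 0)
Step 2: at (2.65, 0), ∇h = (5.3, -5.3) → (2.65, 0) − 0.05·(5.3, -5.3) = (2.385, 0.265)
Step 3: at (2.385, 0.265), ∇h = (4.24, -2.65) → (2.385, 0.265) − 0.05·(4.24, -2.65) = (2.173, 0.3975)
Step 4: at (2.173, 0.3975), ∇h = (3.551, -1.166) → (2.173, 0.3975) − 0.05·(3.551, -1.166) = (1.99545, 0.4558)
h(1.99545, 0.4558) = 2.9937830425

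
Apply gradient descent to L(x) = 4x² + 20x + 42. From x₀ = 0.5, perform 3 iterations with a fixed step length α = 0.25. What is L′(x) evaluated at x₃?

-24

L′(x) = 8x + 20
x₁ = 0.5 − 0.25·24 = -5.5
x₂ = -5.5 − 0.25·(-24) = 0.5
x₃ = 0.5 − 0.25·24 = -5.5
L′(x) at (-5.5) = -24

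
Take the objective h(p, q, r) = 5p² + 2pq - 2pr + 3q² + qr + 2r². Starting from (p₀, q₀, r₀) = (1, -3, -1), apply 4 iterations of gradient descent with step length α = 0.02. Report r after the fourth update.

-0.42219248

∇h = (10p + 2q - 2r, 2p + 6q + r, -2p + q + 4r)
Step 1: at (1, -3, -1), ∇h = (6, -17, -9) → (1, -3, -1) − 0.02·(6, -17, -9) = (0.88, -2.66, -0.82)
Step 2: at (0.88, -2.66, -0.82), ∇h = (5.12, -15.02, -7.7) → (0.88, -2.66, -0.82) − 0.02·(5.12, -15.02, -7.7) = (0.7776, -2.3596, -0.666)
Step 3: at (0.7776, -2.3596, -0.666), ∇h = (4.3888, -13.2684, -6.5788) → (0.7776, -2.3596, -0.666) − 0.02·(4.3888, -13.2684, -6.5788) = (0.689824, -2.094232, -0.534424)
Step 4: at (0.689824, -2.094232, -0.534424), ∇h = (3.778624, -11.720168, -5.611576) → (0.689824, -2.094232, -0.534424) − 0.02·(3.778624, -11.720168, -5.611576) = (0.61425152, -1.85982864, -0.42219248)
r = -0.42219248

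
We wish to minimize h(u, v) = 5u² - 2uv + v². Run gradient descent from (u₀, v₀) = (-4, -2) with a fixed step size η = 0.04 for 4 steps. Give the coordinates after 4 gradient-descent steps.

(-0.89265152, -2.07712768)

∇h = (10u - 2v, -2u + 2v)
Step 1: at (-4, -2), ∇h = (-36, 4) → (-4, -2) − 0.04·(-36, 4) = (-2.56, -2.16)
Step 2: at (-2.56, -2.16), ∇h = (-21.28, 0.8) → (-2.56, -2.16) − 0.04·(-21.28, 0.8) = (-1.7088, -2.192)
Step 3: at (-1.7088, -2.192), ∇h = (-12.704, -0.9664) → (-1.7088, -2.192) − 0.04·(-12.704, -0.9664) = (-1.20064, -2.153344)
Step 4: at (-1.20064, -2.153344), ∇h = (-7.699712, -1.905408) → (-1.20064, -2.153344) − 0.04·(-7.699712, -1.905408) = (-0.89265152, -2.07712768)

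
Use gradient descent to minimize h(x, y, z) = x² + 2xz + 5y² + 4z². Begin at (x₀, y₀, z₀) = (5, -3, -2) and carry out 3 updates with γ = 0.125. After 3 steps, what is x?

∇h = (2x + 2z, 10y, 2x + 8z)
Step 1: at (5, -3, -2), ∇h = (6, -30, -6) → (5, -3, -2) − 0.125·(6, -30, -6) = (4.25, 0.75, -1.25)
Step 2: at (4.25, 0.75, -1.25), ∇h = (6, 7.5, -1.5) → (4.25, 0.75, -1.25) − 0.125·(6, 7.5, -1.5) = (3.5, -0.1875, -1.0625)
Step 3: at (3.5, -0.1875, -1.0625), ∇h = (4.875, -1.875, -1.5) → (3.5, -0.1875, -1.0625) − 0.125·(4.875, -1.875, -1.5) = (2.890625, 0.046875, -0.875)
x = 2.890625

2.890625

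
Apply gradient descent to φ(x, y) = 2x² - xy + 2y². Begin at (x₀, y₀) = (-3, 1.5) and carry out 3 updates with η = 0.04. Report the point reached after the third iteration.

(-1.663104, 0.640896)

∇φ = (4x - y, -x + 4y)
(x₁, y₁) = (-3, 1.5) − 0.04·(-13.5, 9) = (-2.46, 1.14)
(x₂, y₂) = (-2.46, 1.14) − 0.04·(-10.98, 7.02) = (-2.0208, 0.8592)
(x₃, y₃) = (-2.0208, 0.8592) − 0.04·(-8.9424, 5.4576) = (-1.663104, 0.640896)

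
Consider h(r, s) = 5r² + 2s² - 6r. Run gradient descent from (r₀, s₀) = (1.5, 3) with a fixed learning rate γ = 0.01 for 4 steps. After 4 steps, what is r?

∇h = (10r - 6, 4s)
Step 1: at (1.5, 3), ∇h = (9, 12) → (1.5, 3) − 0.01·(9, 12) = (1.41, 2.88)
Step 2: at (1.41, 2.88), ∇h = (8.1, 11.52) → (1.41, 2.88) − 0.01·(8.1, 11.52) = (1.329, 2.7648)
Step 3: at (1.329, 2.7648), ∇h = (7.29, 11.0592) → (1.329, 2.7648) − 0.01·(7.29, 11.0592) = (1.2561, 2.654208)
Step 4: at (1.2561, 2.654208), ∇h = (6.561, 10.616832) → (1.2561, 2.654208) − 0.01·(6.561, 10.616832) = (1.19049, 2.54803968)
r = 1.19049

1.19049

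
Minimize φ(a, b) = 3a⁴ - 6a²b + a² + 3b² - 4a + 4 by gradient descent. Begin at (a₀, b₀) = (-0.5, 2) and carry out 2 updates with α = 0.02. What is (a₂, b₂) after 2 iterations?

(-0.71318056, 1.619852)

∇φ = (12a³ - 12ab + 2a - 4, -6a² + 6b)
Step 1: at (-0.5, 2), ∇φ = (5.5, 10.5) → (-0.5, 2) − 0.02·(5.5, 10.5) = (-0.61, 1.79)
Step 2: at (-0.61, 1.79), ∇φ = (5.159028, 8.5074) → (-0.61, 1.79) − 0.02·(5.159028, 8.5074) = (-0.71318056, 1.619852)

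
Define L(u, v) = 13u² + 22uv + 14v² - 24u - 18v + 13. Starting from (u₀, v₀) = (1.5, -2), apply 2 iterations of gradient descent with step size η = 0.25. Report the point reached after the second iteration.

∇L = (26u + 22v - 24, 22u + 28v - 18)
(u₁, v₁) = (1.5, -2) − 0.25·(-29, -41) = (8.75, 8.25)
(u₂, v₂) = (8.75, 8.25) − 0.25·(385, 405.5) = (-87.5, -93.125)

(-87.5, -93.125)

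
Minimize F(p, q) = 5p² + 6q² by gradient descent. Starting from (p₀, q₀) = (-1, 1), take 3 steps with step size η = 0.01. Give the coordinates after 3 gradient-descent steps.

∇F = (10p, 12q)
(p₁, q₁) = (-1, 1) − 0.01·(-10, 12) = (-0.9, 0.88)
(p₂, q₂) = (-0.9, 0.88) − 0.01·(-9, 10.56) = (-0.81, 0.7744)
(p₃, q₃) = (-0.81, 0.7744) − 0.01·(-8.1, 9.2928) = (-0.729, 0.681472)

(-0.729, 0.681472)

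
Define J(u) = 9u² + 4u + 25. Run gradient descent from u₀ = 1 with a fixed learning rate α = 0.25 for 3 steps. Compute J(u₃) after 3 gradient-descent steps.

J′(u) = 18u + 4
u₁ = 1 − 0.25·22 = -4.5
u₂ = -4.5 − 0.25·(-77) = 14.75
u₃ = 14.75 − 0.25·269.5 = -52.625
J(-52.625) = 24739.015625

24739.015625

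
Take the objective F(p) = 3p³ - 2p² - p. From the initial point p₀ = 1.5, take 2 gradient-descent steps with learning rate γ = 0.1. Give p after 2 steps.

F′(p) = 9p² - 4p - 1
Step 1: F′(1.5) = 13.25; p₁ = 1.5 − 0.1·13.25 = 0.175
Step 2: F′(0.175) = -1.424375; p₂ = 0.175 − 0.1·(-1.424375) = 0.3174375

0.3174375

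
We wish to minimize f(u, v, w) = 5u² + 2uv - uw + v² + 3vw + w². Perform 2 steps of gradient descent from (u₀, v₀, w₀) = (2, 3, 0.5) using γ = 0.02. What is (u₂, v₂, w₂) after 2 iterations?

(1.088, 2.5792, 0.19)

∇f = (10u + 2v - w, 2u + 2v + 3w, -u + 3v + 2w)
(u₁, v₁, w₁) = (2, 3, 0.5) − 0.02·(25.5, 11.5, 8) = (1.49, 2.77, 0.34)
(u₂, v₂, w₂) = (1.49, 2.77, 0.34) − 0.02·(20.1, 9.54, 7.5) = (1.088, 2.5792, 0.19)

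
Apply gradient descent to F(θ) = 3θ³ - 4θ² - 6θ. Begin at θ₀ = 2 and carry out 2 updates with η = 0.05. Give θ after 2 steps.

1.3595

F′(θ) = 9θ² - 8θ - 6
θ₁ = 2 − 0.05·14 = 1.3
θ₂ = 1.3 − 0.05·(-1.19) = 1.3595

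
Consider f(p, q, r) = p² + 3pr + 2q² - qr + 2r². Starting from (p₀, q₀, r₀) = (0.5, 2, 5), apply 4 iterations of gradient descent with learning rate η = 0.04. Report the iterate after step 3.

∇f = (2p + 3r, 4q - r, 3p - q + 4r)
(p₁, q₁, r₁) = (0.5, 2, 5) − 0.04·(16, 3, 19.5) = (-0.14, 1.88, 4.22)
(p₂, q₂, r₂) = (-0.14, 1.88, 4.22) − 0.04·(12.38, 3.3, 14.58) = (-0.6352, 1.748, 3.6368)
(p₃, q₃, r₃) = (-0.6352, 1.748, 3.6368) − 0.04·(9.64, 3.3552, 10.8936) = (-1.0208, 1.613792, 3.201056)

(-1.0208, 1.613792, 3.201056)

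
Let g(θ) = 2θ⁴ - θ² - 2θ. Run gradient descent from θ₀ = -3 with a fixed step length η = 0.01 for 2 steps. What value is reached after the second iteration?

g′(θ) = 8θ³ - 2θ - 2
θ₁ = -3 − 0.01·(-212) = -0.88
θ₂ = -0.88 − 0.01·(-5.691776) = -0.82308224

-0.82308224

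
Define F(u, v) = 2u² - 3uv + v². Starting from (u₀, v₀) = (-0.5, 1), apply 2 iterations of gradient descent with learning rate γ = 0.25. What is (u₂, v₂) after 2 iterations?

(0.09375, 0.625)

∇F = (4u - 3v, -3u + 2v)
Step 1: at (-0.5, 1), ∇F = (-5, 3.5) → (-0.5, 1) − 0.25·(-5, 3.5) = (0.75, 0.125)
Step 2: at (0.75, 0.125), ∇F = (2.625, -2) → (0.75, 0.125) − 0.25·(2.625, -2) = (0.09375, 0.625)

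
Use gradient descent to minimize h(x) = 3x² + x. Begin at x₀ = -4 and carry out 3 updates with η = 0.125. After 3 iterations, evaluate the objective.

-0.07257080078125

h′(x) = 6x + 1
Step 1: h′(-4) = -23; x₁ = -4 − 0.125·(-23) = -1.125
Step 2: h′(-1.125) = -5.75; x₂ = -1.125 − 0.125·(-5.75) = -0.40625
Step 3: h′(-0.40625) = -1.4375; x₃ = -0.40625 − 0.125·(-1.4375) = -0.2265625
h(-0.2265625) = -0.07257080078125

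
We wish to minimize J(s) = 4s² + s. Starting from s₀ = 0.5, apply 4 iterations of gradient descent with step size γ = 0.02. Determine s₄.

0.1861696

J′(s) = 8s + 1
s₁ = 0.5 − 0.02·5 = 0.4
s₂ = 0.4 − 0.02·4.2 = 0.316
s₃ = 0.316 − 0.02·3.528 = 0.24544
s₄ = 0.24544 − 0.02·2.96352 = 0.1861696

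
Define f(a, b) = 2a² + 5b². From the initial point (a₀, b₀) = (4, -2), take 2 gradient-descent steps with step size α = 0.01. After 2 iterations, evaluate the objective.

40.30108992

∇f = (4a, 10b)
Step 1: at (4, -2), ∇f = (16, -20) → (4, -2) − 0.01·(16, -20) = (3.84, -1.8)
Step 2: at (3.84, -1.8), ∇f = (15.36, -18) → (3.84, -1.8) − 0.01·(15.36, -18) = (3.6864, -1.62)
f(3.6864, -1.62) = 40.30108992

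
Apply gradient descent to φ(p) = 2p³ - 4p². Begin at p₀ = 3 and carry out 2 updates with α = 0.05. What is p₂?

φ′(p) = 6p² - 8p
Step 1: φ′(3) = 30; p₁ = 3 − 0.05·30 = 1.5
Step 2: φ′(1.5) = 1.5; p₂ = 1.5 − 0.05·1.5 = 1.425

1.425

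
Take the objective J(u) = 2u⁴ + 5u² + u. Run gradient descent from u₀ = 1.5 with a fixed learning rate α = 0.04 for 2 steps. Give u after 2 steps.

J′(u) = 8u³ + 10u + 1
Step 1: J′(1.5) = 43; u₁ = 1.5 − 0.04·43 = -0.22
Step 2: J′(-0.22) = -1.285184; u₂ = -0.22 − 0.04·(-1.285184) = -0.16859264

-0.16859264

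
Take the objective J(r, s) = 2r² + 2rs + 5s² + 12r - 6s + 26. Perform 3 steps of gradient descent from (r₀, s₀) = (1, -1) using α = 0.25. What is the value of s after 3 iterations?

5.125

∇J = (4r + 2s + 12, 2r + 10s - 6)
(r₁, s₁) = (1, -1) − 0.25·(14, -14) = (-2.5, 2.5)
(r₂, s₂) = (-2.5, 2.5) − 0.25·(7, 14) = (-4.25, -1)
(r₃, s₃) = (-4.25, -1) − 0.25·(-7, -24.5) = (-2.5, 5.125)
s = 5.125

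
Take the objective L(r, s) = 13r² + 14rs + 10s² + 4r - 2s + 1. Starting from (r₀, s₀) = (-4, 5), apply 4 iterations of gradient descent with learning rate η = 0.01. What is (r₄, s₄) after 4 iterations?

∇L = (26r + 14s + 4, 14r + 20s - 2)
Step 1: at (-4, 5), ∇L = (-30, 42) → (-4, 5) − 0.01·(-30, 42) = (-3.7, 4.58)
Step 2: at (-3.7, 4.58), ∇L = (-28.08, 37.8) → (-3.7, 4.58) − 0.01·(-28.08, 37.8) = (-3.4192, 4.202)
Step 3: at (-3.4192, 4.202), ∇L = (-26.0712, 34.1712) → (-3.4192, 4.202) − 0.01·(-26.0712, 34.1712) = (-3.158488, 3.860288)
Step 4: at (-3.158488, 3.860288), ∇L = (-24.076656, 30.986928) → (-3.158488, 3.860288) − 0.01·(-24.076656, 30.986928) = (-2.91772144, 3.55041872)

(-2.91772144, 3.55041872)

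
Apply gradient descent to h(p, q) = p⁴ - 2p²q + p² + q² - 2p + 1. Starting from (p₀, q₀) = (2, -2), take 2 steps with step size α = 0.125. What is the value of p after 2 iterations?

∇h = (4p³ - 4pq + 2p - 2, -2p² + 2q)
Step 1: at (2, -2), ∇h = (50, -12) → (2, -2) − 0.125·(50, -12) = (-4.25, -0.5)
Step 2: at (-4.25, -0.5), ∇h = (-326.0625, -37.125) → (-4.25, -0.5) − 0.125·(-326.0625, -37.125) = (36.5078125, 4.140625)
p = 36.5078125

36.5078125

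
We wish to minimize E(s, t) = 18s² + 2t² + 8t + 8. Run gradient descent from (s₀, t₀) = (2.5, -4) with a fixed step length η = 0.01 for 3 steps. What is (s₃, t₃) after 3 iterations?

(0.65536, -3.769472)

∇E = (36s, 4t + 8)
(s₁, t₁) = (2.5, -4) − 0.01·(90, -8) = (1.6, -3.92)
(s₂, t₂) = (1.6, -3.92) − 0.01·(57.6, -7.68) = (1.024, -3.8432)
(s₃, t₃) = (1.024, -3.8432) − 0.01·(36.864, -7.3728) = (0.65536, -3.769472)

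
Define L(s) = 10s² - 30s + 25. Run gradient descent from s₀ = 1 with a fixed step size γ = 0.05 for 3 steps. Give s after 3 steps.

1.5

L′(s) = 20s - 30
Step 1: L′(1) = -10; s₁ = 1 − 0.05·(-10) = 1.5
Step 2: L′(1.5) = 0; s₂ = 1.5 − 0.05·0 = 1.5
Step 3: L′(1.5) = 0; s₃ = 1.5 − 0.05·0 = 1.5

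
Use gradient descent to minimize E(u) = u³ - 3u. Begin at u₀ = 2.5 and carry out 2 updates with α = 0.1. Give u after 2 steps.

E′(u) = 3u² - 3
Step 1: E′(2.5) = 15.75; u₁ = 2.5 − 0.1·15.75 = 0.925
Step 2: E′(0.925) = -0.433125; u₂ = 0.925 − 0.1·(-0.433125) = 0.9683125

0.9683125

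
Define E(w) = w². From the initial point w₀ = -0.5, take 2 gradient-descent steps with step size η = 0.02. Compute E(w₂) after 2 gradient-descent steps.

E′(w) = 2w
Step 1: E′(-0.5) = -1; w₁ = -0.5 − 0.02·(-1) = -0.48
Step 2: E′(-0.48) = -0.96; w₂ = -0.48 − 0.02·(-0.96) = -0.4608
E(-0.4608) = 0.21233664

0.21233664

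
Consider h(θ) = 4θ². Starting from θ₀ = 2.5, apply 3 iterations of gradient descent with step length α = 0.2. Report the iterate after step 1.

h′(θ) = 8θ
Step 1: h′(2.5) = 20; θ₁ = 2.5 − 0.2·20 = -1.5

-1.5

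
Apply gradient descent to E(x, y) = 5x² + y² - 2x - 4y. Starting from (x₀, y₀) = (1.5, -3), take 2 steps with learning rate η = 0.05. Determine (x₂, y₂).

∇E = (10x - 2, 2y - 4)
(x₁, y₁) = (1.5, -3) − 0.05·(13, -10) = (0.85, -2.5)
(x₂, y₂) = (0.85, -2.5) − 0.05·(6.5, -9) = (0.525, -2.05)

(0.525, -2.05)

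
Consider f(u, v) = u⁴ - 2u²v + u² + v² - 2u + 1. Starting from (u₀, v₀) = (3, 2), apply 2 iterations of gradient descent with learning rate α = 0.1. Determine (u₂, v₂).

(65.7168, 9.448)

∇f = (4u³ - 4uv + 2u - 2, -2u² + 2v)
(u₁, v₁) = (3, 2) − 0.1·(88, -14) = (-5.8, 3.4)
(u₂, v₂) = (-5.8, 3.4) − 0.1·(-715.168, -60.48) = (65.7168, 9.448)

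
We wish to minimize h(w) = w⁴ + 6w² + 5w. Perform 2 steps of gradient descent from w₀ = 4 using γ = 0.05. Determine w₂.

295.394725

h′(w) = 4w³ + 12w + 5
w₁ = 4 − 0.05·309 = -11.45
w₂ = -11.45 − 0.05·(-6136.8945) = 295.394725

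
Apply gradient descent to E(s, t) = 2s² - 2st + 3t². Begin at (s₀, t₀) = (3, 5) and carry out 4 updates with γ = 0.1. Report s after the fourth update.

1.2

∇E = (4s - 2t, -2s + 6t)
(s₁, t₁) = (3, 5) − 0.1·(2, 24) = (2.8, 2.6)
(s₂, t₂) = (2.8, 2.6) − 0.1·(6, 10) = (2.2, 1.6)
(s₃, t₃) = (2.2, 1.6) − 0.1·(5.6, 5.2) = (1.64, 1.08)
(s₄, t₄) = (1.64, 1.08) − 0.1·(4.4, 3.2) = (1.2, 0.76)
s = 1.2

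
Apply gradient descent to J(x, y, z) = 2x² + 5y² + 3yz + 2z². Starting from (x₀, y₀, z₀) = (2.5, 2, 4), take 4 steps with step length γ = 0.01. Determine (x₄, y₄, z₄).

∇J = (4x, 10y + 3z, 3y + 4z)
(x₁, y₁, z₁) = (2.5, 2, 4) − 0.01·(10, 32, 22) = (2.4, 1.68, 3.78)
(x₂, y₂, z₂) = (2.4, 1.68, 3.78) − 0.01·(9.6, 28.14, 20.16) = (2.304, 1.3986, 3.5784)
(x₃, y₃, z₃) = (2.304, 1.3986, 3.5784) − 0.01·(9.216, 24.7212, 18.5094) = (2.21184, 1.151388, 3.393306)
(x₄, y₄, z₄) = (2.21184, 1.151388, 3.393306) − 0.01·(8.84736, 21.693798, 17.027388) = (2.1233664, 0.93445002, 3.22303212)

(2.1233664, 0.93445002, 3.22303212)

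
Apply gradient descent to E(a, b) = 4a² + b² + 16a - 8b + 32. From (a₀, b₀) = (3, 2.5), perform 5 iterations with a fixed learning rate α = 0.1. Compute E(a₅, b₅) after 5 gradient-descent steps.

0.2416021504

∇E = (8a + 16, 2b - 8)
Step 1: at (3, 2.5), ∇E = (40, -3) → (3, 2.5) − 0.1·(40, -3) = (-1, 2.8)
Step 2: at (-1, 2.8), ∇E = (8, -2.4) → (-1, 2.8) − 0.1·(8, -2.4) = (-1.8, 3.04)
Step 3: at (-1.8, 3.04), ∇E = (1.6, -1.92) → (-1.8, 3.04) − 0.1·(1.6, -1.92) = (-1.96, 3.232)
Step 4: at (-1.96, 3.232), ∇E = (0.32, -1.536) → (-1.96, 3.232) − 0.1·(0.32, -1.536) = (-1.992, 3.3856)
Step 5: at (-1.992, 3.3856), ∇E = (0.064, -1.2288) → (-1.992, 3.3856) − 0.1·(0.064, -1.2288) = (-1.9984, 3.50848)
E(-1.9984, 3.50848) = 0.2416021504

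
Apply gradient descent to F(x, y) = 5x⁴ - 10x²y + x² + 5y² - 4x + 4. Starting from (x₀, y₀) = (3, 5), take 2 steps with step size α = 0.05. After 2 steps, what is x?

681.881

∇F = (20x³ - 20xy + 2x - 4, -10x² + 10y)
Step 1: at (3, 5), ∇F = (242, -40) → (3, 5) − 0.05·(242, -40) = (-9.1, 7)
Step 2: at (-9.1, 7), ∇F = (-13819.62, -758.1) → (-9.1, 7) − 0.05·(-13819.62, -758.1) = (681.881, 44.905)
x = 681.881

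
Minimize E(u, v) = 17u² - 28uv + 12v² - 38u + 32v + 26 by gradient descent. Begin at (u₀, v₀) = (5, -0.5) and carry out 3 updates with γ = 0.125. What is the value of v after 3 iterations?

∇E = (34u - 28v - 38, -28u + 24v + 32)
Step 1: at (5, -0.5), ∇E = (146, -120) → (5, -0.5) − 0.125·(146, -120) = (-13.25, 14.5)
Step 2: at (-13.25, 14.5), ∇E = (-894.5, 751) → (-13.25, 14.5) − 0.125·(-894.5, 751) = (98.5625, -79.375)
Step 3: at (98.5625, -79.375), ∇E = (5535.625, -4632.75) → (98.5625, -79.375) − 0.125·(5535.625, -4632.75) = (-593.390625, 499.71875)
v = 499.71875

499.71875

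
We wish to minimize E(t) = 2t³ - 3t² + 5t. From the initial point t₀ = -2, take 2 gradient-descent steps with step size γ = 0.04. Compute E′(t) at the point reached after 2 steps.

426.205456388096

E′(t) = 6t² - 6t + 5
Step 1: E′(-2) = 41; t₁ = -2 − 0.04·41 = -3.64
Step 2: E′(-3.64) = 106.3376; t₂ = -3.64 − 0.04·106.3376 = -7.893504
E′(t) at (-7.893504) = 426.205456388096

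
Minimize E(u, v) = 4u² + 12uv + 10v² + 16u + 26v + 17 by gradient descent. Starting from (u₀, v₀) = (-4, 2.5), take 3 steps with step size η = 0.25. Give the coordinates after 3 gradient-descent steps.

(-123, -193.5)

∇E = (8u + 12v + 16, 12u + 20v + 26)
Step 1: at (-4, 2.5), ∇E = (14, 28) → (-4, 2.5) − 0.25·(14, 28) = (-7.5, -4.5)
Step 2: at (-7.5, -4.5), ∇E = (-98, -154) → (-7.5, -4.5) − 0.25·(-98, -154) = (17, 34)
Step 3: at (17, 34), ∇E = (560, 910) → (17, 34) − 0.25·(560, 910) = (-123, -193.5)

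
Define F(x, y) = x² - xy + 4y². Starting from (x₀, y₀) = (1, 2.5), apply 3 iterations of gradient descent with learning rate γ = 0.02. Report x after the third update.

1.00754

∇F = (2x - y, -x + 8y)
(x₁, y₁) = (1, 2.5) − 0.02·(-0.5, 19) = (1.01, 2.12)
(x₂, y₂) = (1.01, 2.12) − 0.02·(-0.1, 15.95) = (1.012, 1.801)
(x₃, y₃) = (1.012, 1.801) − 0.02·(0.223, 13.396) = (1.00754, 1.53308)
x = 1.00754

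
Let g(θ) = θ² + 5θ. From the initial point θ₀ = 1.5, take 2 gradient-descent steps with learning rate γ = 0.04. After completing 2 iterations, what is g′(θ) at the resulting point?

6.7712

g′(θ) = 2θ + 5
Step 1: g′(1.5) = 8; θ₁ = 1.5 − 0.04·8 = 1.18
Step 2: g′(1.18) = 7.36; θ₂ = 1.18 − 0.04·7.36 = 0.8856
g′(θ) at (0.8856) = 6.7712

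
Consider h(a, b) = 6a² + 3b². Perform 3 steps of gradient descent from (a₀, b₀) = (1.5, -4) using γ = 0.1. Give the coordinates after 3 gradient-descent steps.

(-0.012, -0.256)

∇h = (12a, 6b)
(a₁, b₁) = (1.5, -4) − 0.1·(18, -24) = (-0.3, -1.6)
(a₂, b₂) = (-0.3, -1.6) − 0.1·(-3.6, -9.6) = (0.06, -0.64)
(a₃, b₃) = (0.06, -0.64) − 0.1·(0.72, -3.84) = (-0.012, -0.256)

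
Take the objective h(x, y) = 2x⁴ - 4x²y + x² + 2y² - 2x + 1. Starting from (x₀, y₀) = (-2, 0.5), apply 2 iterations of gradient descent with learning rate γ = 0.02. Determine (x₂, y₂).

(-0.71421184, 0.763808)

∇h = (8x³ - 8xy + 2x - 2, -4x² + 4y)
(x₁, y₁) = (-2, 0.5) − 0.02·(-62, -14) = (-0.76, 0.78)
(x₂, y₂) = (-0.76, 0.78) − 0.02·(-2.289408, 0.8096) = (-0.71421184, 0.763808)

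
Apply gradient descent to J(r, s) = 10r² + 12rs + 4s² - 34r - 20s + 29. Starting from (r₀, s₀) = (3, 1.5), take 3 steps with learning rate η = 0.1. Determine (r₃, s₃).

∇J = (20r + 12s - 34, 12r + 8s - 20)
Step 1: at (3, 1.5), ∇J = (44, 28) → (3, 1.5) − 0.1·(44, 28) = (-1.4, -1.3)
Step 2: at (-1.4, -1.3), ∇J = (-77.6, -47.2) → (-1.4, -1.3) − 0.1·(-77.6, -47.2) = (6.36, 3.42)
Step 3: at (6.36, 3.42), ∇J = (134.24, 83.68) → (6.36, 3.42) − 0.1·(134.24, 83.68) = (-7.064, -4.948)

(-7.064, -4.948)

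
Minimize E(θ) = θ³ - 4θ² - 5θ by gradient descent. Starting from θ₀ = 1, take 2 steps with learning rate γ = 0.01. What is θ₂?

E′(θ) = 3θ² - 8θ - 5
θ₁ = 1 − 0.01·(-10) = 1.1
θ₂ = 1.1 − 0.01·(-10.17) = 1.2017

1.2017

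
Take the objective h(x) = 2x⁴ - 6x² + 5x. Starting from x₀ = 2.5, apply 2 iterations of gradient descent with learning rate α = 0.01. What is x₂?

1.36

h′(x) = 8x³ - 12x + 5
x₁ = 2.5 − 0.01·100 = 1.5
x₂ = 1.5 − 0.01·14 = 1.36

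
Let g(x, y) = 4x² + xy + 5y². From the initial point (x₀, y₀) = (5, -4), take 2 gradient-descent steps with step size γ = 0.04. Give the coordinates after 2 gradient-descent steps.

(2.5248, -1.7024)

∇g = (8x + y, x + 10y)
Step 1: at (5, -4), ∇g = (36, -35) → (5, -4) − 0.04·(36, -35) = (3.56, -2.6)
Step 2: at (3.56, -2.6), ∇g = (25.88, -22.44) → (3.56, -2.6) − 0.04·(25.88, -22.44) = (2.5248, -1.7024)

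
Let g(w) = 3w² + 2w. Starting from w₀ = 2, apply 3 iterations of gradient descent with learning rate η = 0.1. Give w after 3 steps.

g′(w) = 6w + 2
w₁ = 2 − 0.1·14 = 0.6
w₂ = 0.6 − 0.1·5.6 = 0.04
w₃ = 0.04 − 0.1·2.24 = -0.184

-0.184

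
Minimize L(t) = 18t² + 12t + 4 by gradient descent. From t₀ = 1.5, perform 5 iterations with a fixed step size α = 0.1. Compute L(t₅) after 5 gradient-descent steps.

854062.9287029248

L′(t) = 36t + 12
t₁ = 1.5 − 0.1·66 = -5.1
t₂ = -5.1 − 0.1·(-171.6) = 12.06
t₃ = 12.06 − 0.1·446.16 = -32.556
t₄ = -32.556 − 0.1·(-1160.016) = 83.4456
t₅ = 83.4456 − 0.1·3016.0416 = -218.15856
L(-218.15856) = 854062.9287029248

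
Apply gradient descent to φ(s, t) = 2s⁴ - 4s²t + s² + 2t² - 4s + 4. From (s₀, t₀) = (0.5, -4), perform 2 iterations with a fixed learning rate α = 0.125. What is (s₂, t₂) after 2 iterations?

∇φ = (8s³ - 8st + 2s - 4, -4s² + 4t)
Step 1: at (0.5, -4), ∇φ = (14, -17) → (0.5, -4) − 0.125·(14, -17) = (-1.25, -1.875)
Step 2: at (-1.25, -1.875), ∇φ = (-40.875, -13.75) → (-1.25, -1.875) − 0.125·(-40.875, -13.75) = (3.859375, -0.15625)

(3.859375, -0.15625)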